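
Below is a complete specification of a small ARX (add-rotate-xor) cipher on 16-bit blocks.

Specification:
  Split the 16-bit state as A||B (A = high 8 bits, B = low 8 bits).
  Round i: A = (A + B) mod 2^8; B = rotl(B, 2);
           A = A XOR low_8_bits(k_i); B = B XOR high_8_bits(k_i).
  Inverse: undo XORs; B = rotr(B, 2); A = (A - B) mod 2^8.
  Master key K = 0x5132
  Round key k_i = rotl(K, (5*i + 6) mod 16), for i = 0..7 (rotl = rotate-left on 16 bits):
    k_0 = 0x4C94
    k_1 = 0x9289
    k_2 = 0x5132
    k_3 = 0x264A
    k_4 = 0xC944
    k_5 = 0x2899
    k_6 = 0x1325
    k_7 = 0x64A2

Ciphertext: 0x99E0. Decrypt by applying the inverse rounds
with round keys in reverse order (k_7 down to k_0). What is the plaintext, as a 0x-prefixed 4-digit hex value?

0x1E61

s_0 = ciphertext = 0x99E0
s_1 = InvRound(s_0, k_7) = 0x1A21
s_2 = InvRound(s_1, k_6) = 0xB38C
s_3 = InvRound(s_2, k_5) = 0x0129
s_4 = InvRound(s_3, k_4) = 0x0D38
s_5 = InvRound(s_4, k_3) = 0xC087
s_6 = InvRound(s_5, k_2) = 0x3DB5
s_7 = InvRound(s_6, k_1) = 0xEBC9
s_8 = InvRound(s_7, k_0) = 0x1E61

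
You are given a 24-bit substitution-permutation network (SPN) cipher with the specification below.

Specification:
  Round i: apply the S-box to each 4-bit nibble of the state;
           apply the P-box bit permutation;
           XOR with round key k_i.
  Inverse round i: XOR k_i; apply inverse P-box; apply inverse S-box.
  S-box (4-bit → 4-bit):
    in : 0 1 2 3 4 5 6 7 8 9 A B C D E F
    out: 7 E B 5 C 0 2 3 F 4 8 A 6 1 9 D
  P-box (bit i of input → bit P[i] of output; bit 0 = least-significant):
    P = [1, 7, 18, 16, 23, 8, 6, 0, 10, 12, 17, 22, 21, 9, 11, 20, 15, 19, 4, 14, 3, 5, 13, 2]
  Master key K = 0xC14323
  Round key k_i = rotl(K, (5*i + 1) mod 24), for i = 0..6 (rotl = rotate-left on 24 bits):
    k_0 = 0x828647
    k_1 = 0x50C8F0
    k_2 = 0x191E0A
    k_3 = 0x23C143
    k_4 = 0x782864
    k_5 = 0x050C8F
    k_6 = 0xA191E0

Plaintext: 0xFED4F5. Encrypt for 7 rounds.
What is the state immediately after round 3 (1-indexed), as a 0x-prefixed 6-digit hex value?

0xDD0FD1

s_0 = plaintext = 0xFED4F5
s_1 = Round(s_0, k_0) = 0x60660A
s_2 = Round(s_1, k_1) = 0xD95B80
s_3 = Round(s_2, k_2) = 0xDD0FD1
s_4 = Round(s_3, k_3) = 0xC44FCB
s_5 = Round(s_4, k_4) = 0x2B4594
s_6 = Round(s_5, k_5) = 0x1844E3
s_7 = Round(s_6, k_6) = 0x7F79D7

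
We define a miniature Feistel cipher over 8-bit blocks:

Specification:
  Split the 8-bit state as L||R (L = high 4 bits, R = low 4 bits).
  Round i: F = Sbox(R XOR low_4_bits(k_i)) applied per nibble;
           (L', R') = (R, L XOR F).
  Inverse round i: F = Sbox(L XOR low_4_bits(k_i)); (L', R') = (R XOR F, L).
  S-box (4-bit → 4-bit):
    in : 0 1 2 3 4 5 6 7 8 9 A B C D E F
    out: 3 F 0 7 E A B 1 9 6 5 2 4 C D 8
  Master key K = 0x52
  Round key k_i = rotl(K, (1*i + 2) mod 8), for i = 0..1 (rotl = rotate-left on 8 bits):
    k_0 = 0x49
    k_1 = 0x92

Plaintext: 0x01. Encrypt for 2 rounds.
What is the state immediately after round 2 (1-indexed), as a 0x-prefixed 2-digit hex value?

s_0 = plaintext = 0x01
s_1 = Round(s_0, k_0) = 0x19
s_2 = Round(s_1, k_1) = 0x93

0x93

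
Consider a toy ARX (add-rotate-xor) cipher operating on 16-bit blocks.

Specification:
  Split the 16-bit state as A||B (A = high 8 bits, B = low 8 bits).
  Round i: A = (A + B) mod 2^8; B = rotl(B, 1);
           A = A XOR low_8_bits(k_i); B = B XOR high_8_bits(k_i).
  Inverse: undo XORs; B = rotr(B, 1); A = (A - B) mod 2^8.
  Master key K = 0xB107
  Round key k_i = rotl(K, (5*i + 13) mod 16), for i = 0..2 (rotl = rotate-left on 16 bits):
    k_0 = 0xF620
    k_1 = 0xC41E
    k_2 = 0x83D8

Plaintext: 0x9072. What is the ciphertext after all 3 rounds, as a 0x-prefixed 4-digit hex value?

s_0 = plaintext = 0x9072
s_1 = Round(s_0, k_0) = 0x2212
s_2 = Round(s_1, k_1) = 0x2AE0
s_3 = Round(s_2, k_2) = 0xD242

0xD242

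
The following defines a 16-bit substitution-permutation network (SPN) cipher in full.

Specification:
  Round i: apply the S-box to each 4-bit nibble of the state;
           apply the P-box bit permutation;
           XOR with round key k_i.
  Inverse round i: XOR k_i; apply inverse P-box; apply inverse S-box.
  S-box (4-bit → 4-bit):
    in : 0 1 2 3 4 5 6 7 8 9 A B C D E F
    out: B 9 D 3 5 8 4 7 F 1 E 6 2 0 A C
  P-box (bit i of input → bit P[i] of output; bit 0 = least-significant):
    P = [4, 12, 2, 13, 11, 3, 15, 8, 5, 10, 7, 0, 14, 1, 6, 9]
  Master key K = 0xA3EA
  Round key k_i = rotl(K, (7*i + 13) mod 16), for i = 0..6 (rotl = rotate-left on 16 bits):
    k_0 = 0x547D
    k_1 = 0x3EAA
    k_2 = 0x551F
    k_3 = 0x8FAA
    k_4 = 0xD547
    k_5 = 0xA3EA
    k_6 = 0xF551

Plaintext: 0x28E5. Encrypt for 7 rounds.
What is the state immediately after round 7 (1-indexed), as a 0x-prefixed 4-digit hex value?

0xDCBE

s_0 = plaintext = 0x28E5
s_1 = Round(s_0, k_0) = 0x3394
s_2 = Round(s_1, k_1) = 0x729C
s_3 = Round(s_2, k_2) = 0x0DFC
s_4 = Round(s_3, k_3) = 0x5CA8
s_5 = Round(s_4, k_4) = 0x625B
s_6 = Round(s_5, k_5) = 0xB20F
s_7 = Round(s_6, k_6) = 0xDCBE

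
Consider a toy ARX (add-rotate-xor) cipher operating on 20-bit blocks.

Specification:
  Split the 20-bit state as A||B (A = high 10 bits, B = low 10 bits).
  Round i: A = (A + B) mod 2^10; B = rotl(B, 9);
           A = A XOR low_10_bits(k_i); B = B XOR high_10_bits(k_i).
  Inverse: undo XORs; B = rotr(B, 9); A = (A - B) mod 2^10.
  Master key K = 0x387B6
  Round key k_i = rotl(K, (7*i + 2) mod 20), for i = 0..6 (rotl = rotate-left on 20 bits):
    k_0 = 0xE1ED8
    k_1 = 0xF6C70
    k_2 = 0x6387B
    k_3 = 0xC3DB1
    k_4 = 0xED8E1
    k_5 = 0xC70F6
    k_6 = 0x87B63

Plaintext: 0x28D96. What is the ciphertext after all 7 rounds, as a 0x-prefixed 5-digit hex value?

s_0 = plaintext = 0x28D96
s_1 = Round(s_0, k_0) = 0x3874C
s_2 = Round(s_1, k_1) = 0x1767D
s_3 = Round(s_2, k_2) = 0xA86B0
s_4 = Round(s_3, k_3) = 0x38257
s_5 = Round(s_4, k_4) = 0xF589D
s_6 = Round(s_5, k_5) = 0x21552
s_7 = Round(s_6, k_6) = 0xAD2B7

0xAD2B7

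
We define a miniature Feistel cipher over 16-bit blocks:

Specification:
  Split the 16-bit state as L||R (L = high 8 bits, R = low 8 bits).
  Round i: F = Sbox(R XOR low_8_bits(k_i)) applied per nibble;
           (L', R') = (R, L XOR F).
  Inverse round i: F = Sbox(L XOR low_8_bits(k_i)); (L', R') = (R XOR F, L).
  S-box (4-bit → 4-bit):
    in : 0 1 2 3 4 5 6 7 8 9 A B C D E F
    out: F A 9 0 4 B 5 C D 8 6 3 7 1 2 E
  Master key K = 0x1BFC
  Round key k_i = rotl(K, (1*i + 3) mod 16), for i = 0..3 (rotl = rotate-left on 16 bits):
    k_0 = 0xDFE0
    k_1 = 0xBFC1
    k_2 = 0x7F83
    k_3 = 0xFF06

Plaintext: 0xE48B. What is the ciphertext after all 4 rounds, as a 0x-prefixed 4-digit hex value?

s_0 = plaintext = 0xE48B
s_1 = Round(s_0, k_0) = 0x8BB7
s_2 = Round(s_1, k_1) = 0xB74E
s_3 = Round(s_2, k_2) = 0x4EC6
s_4 = Round(s_3, k_3) = 0xC631

0xC631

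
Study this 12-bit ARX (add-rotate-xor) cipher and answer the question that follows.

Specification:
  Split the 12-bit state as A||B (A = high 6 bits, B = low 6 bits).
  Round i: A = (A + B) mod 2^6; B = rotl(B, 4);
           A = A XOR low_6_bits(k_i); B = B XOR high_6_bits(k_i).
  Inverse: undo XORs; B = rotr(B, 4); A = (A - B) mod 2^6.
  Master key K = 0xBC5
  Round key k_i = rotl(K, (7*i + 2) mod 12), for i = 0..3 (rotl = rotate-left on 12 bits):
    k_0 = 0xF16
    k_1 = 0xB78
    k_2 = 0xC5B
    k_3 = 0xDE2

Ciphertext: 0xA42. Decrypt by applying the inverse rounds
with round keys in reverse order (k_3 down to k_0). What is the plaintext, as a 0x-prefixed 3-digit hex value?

0x28E

s_0 = ciphertext = 0xA42
s_1 = InvRound(s_0, k_3) = 0xD17
s_2 = InvRound(s_1, k_2) = 0x55A
s_3 = InvRound(s_2, k_1) = 0x39F
s_4 = InvRound(s_3, k_0) = 0x28E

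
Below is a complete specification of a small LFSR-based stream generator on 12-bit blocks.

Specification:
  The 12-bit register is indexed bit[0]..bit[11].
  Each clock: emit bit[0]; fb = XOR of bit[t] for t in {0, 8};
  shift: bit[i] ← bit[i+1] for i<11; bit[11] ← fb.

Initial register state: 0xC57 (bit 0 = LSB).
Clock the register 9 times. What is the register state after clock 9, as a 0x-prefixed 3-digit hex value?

0x75E

reg_0 = 0xC57
clock 1: out=1, reg = 0xE2B
clock 2: out=1, reg = 0xF15
clock 3: out=1, reg = 0x78A
clock 4: out=0, reg = 0xBC5
clock 5: out=1, reg = 0x5E2
clock 6: out=0, reg = 0xAF1
clock 7: out=1, reg = 0xD78
clock 8: out=0, reg = 0xEBC
clock 9: out=0, reg = 0x75E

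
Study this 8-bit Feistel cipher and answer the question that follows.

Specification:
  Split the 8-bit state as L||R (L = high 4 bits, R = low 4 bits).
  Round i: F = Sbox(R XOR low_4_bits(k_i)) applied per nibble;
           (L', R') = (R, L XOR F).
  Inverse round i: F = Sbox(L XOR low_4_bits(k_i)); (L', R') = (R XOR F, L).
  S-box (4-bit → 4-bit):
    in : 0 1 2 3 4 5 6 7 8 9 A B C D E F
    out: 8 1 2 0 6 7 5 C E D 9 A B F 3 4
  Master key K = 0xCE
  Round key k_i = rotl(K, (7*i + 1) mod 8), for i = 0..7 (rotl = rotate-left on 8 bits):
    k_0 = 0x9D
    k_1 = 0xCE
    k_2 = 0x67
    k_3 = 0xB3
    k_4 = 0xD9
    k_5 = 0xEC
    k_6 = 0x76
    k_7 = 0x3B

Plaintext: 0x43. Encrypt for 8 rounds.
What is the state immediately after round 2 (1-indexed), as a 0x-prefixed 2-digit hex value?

s_0 = plaintext = 0x43
s_1 = Round(s_0, k_0) = 0x37
s_2 = Round(s_1, k_1) = 0x7E
s_3 = Round(s_2, k_2) = 0xEA
s_4 = Round(s_3, k_3) = 0xA3
s_5 = Round(s_4, k_4) = 0x33
s_6 = Round(s_5, k_5) = 0x37
s_7 = Round(s_6, k_6) = 0x72
s_8 = Round(s_7, k_7) = 0x2A

0x7E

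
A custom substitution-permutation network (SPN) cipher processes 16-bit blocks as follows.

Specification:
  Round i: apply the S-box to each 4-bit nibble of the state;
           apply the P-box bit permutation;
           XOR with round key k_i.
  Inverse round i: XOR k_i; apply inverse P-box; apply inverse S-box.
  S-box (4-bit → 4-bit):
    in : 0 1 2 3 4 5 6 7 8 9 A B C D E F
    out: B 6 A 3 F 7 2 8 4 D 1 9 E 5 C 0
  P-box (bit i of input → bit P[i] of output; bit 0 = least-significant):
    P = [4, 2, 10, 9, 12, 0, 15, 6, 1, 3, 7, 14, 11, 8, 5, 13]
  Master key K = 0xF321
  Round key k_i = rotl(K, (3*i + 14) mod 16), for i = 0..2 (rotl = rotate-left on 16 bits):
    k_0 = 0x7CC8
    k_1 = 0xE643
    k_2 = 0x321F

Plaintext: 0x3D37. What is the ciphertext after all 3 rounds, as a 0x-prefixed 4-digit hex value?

0xB990

s_0 = plaintext = 0x3D37
s_1 = Round(s_0, k_0) = 0x674B
s_2 = Round(s_1, k_1) = 0x3512
s_3 = Round(s_2, k_2) = 0xB990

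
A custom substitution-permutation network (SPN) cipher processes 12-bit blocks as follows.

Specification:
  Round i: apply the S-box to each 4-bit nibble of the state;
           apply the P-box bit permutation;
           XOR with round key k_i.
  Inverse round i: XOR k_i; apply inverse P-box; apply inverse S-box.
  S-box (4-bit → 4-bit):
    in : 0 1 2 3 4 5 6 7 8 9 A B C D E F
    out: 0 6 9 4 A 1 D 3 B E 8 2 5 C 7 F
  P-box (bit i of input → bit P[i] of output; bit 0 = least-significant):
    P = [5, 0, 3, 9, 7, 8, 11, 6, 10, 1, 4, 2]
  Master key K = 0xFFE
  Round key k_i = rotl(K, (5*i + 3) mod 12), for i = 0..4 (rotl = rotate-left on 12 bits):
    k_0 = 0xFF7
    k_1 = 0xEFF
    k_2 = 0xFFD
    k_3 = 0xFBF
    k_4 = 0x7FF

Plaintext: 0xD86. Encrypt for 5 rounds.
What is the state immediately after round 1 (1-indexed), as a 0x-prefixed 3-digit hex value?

0xC0B

s_0 = plaintext = 0xD86
s_1 = Round(s_0, k_0) = 0xC0B
s_2 = Round(s_1, k_1) = 0xAEE
s_3 = Round(s_2, k_2) = 0x650
s_4 = Round(s_3, k_3) = 0xB2B
s_5 = Round(s_4, k_4) = 0x73C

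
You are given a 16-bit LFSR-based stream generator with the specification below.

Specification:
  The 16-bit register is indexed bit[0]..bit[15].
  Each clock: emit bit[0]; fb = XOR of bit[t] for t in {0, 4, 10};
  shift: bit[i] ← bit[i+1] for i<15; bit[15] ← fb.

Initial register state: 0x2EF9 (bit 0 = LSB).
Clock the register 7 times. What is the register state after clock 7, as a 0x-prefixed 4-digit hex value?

reg_0 = 0x2EF9
clock 1: out=1, reg = 0x977C
clock 2: out=0, reg = 0x4BBE
clock 3: out=0, reg = 0xA5DF
clock 4: out=1, reg = 0xD2EF
clock 5: out=1, reg = 0xE977
clock 6: out=1, reg = 0x74BB
clock 7: out=1, reg = 0xBA5D

0xBA5D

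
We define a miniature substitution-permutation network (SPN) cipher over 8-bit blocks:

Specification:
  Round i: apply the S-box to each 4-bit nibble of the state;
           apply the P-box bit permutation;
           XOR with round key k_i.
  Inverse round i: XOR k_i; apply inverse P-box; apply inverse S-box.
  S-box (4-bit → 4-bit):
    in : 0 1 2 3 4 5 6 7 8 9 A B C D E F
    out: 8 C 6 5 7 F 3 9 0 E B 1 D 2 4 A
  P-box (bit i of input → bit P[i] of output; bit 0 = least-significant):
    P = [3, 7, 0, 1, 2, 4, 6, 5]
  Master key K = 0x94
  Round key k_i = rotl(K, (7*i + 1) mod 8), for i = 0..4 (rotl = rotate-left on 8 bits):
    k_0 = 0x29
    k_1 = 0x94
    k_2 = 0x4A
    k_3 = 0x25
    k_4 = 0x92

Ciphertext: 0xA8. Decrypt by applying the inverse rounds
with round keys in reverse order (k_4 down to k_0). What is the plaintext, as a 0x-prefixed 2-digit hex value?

s_0 = ciphertext = 0xA8
s_1 = InvRound(s_0, k_4) = 0xF7
s_2 = InvRound(s_1, k_3) = 0x2F
s_3 = InvRound(s_2, k_2) = 0xCE
s_4 = InvRound(s_3, k_1) = 0x27
s_5 = InvRound(s_4, k_0) = 0xB7

0xB7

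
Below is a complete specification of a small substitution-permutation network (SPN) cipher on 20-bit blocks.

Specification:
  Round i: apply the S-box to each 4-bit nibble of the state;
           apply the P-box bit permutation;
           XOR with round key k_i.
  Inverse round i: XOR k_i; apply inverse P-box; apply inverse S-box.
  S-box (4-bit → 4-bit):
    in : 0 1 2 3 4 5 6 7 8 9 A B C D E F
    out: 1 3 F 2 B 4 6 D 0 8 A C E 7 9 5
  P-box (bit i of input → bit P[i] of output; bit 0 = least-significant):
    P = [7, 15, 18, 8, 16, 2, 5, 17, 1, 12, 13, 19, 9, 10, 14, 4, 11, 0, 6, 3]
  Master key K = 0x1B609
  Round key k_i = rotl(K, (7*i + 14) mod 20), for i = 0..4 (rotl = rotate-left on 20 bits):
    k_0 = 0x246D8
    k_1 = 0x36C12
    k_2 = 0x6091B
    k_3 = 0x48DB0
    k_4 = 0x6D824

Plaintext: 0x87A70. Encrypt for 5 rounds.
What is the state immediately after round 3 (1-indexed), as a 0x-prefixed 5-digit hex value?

0xADA47

s_0 = plaintext = 0x87A70
s_1 = Round(s_0, k_0) = 0x91468
s_2 = Round(s_1, k_1) = 0xB7A3C
s_3 = Round(s_2, k_2) = 0xADA47
s_4 = Round(s_3, k_3) = 0xBDA3D
s_5 = Round(s_4, k_4) = 0xA0EE8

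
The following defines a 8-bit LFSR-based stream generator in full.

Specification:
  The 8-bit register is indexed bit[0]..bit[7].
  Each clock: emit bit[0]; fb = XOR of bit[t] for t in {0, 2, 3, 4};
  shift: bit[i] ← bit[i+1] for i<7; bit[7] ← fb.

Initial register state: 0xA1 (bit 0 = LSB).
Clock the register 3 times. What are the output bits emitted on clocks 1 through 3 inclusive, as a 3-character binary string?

reg_0 = 0xA1
clock 1: out=1, reg = 0xD0
clock 2: out=0, reg = 0xE8
clock 3: out=0, reg = 0xF4

100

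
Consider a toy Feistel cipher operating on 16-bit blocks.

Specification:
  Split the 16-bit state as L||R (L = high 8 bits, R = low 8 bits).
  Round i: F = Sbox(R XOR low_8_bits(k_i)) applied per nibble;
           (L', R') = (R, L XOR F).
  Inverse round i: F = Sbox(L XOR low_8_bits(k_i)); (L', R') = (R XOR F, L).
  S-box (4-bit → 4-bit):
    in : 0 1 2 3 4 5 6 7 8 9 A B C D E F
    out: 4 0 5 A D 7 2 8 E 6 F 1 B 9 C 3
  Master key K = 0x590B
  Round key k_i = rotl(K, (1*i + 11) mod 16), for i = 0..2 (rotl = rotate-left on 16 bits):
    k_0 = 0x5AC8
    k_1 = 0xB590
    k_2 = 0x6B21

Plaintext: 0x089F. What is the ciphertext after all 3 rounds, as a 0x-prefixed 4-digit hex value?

0x5BFF

s_0 = plaintext = 0x089F
s_1 = Round(s_0, k_0) = 0x9F70
s_2 = Round(s_1, k_1) = 0x705B
s_3 = Round(s_2, k_2) = 0x5BFF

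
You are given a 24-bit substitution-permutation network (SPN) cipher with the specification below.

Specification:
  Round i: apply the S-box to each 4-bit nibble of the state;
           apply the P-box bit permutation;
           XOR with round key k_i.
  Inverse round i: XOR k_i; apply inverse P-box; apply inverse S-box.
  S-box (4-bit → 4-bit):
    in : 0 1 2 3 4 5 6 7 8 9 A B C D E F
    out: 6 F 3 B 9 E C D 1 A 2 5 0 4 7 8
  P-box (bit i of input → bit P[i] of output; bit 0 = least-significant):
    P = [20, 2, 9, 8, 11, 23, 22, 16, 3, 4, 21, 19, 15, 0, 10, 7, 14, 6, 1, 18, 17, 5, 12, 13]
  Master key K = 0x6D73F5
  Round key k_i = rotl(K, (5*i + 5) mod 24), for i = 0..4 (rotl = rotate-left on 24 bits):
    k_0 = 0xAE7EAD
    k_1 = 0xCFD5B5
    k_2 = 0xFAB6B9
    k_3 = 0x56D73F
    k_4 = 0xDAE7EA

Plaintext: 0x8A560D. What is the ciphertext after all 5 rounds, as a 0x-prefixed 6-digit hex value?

s_0 = plaintext = 0x8A560D
s_1 = Round(s_0, k_0) = 0x44786C
s_2 = Round(s_1, k_1) = 0x88313D
s_3 = Round(s_2, k_2) = 0x517C20
s_4 = Round(s_3, k_3) = 0xD229D9
s_5 = Round(s_4, k_4) = 0x9236BF

0x9236BF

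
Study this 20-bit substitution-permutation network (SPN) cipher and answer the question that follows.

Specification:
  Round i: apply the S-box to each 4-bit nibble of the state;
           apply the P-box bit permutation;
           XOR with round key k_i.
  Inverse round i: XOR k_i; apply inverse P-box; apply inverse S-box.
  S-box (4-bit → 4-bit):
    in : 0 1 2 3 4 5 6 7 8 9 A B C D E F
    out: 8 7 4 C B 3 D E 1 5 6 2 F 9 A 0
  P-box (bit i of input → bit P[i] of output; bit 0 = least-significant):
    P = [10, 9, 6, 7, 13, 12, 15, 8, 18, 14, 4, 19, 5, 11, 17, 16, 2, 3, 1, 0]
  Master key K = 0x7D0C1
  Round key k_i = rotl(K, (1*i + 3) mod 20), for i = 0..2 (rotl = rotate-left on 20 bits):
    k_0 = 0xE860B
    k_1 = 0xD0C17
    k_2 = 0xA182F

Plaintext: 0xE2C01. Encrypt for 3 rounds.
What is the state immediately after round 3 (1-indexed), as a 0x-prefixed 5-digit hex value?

s_0 = plaintext = 0xE2C01
s_1 = Round(s_0, k_0) = 0x0C152
s_2 = Round(s_1, k_1) = 0xA7466
s_3 = Round(s_2, k_2) = 0x5F5E5

0x5F5E5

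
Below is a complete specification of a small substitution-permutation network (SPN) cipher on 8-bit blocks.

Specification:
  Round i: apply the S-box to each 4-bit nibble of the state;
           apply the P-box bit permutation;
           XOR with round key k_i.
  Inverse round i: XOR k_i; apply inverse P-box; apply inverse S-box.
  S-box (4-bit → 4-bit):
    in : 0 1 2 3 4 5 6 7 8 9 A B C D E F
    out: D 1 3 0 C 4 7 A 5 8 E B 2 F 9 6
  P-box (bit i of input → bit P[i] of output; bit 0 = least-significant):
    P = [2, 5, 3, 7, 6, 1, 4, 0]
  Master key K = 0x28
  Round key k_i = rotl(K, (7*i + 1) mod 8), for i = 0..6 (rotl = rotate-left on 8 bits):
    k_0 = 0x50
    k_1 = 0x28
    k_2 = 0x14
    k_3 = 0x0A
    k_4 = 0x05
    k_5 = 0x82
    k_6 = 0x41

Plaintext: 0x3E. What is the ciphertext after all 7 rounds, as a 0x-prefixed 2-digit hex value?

s_0 = plaintext = 0x3E
s_1 = Round(s_0, k_0) = 0xD4
s_2 = Round(s_1, k_1) = 0xF3
s_3 = Round(s_2, k_2) = 0x06
s_4 = Round(s_3, k_3) = 0x77
s_5 = Round(s_4, k_4) = 0xA6
s_6 = Round(s_5, k_5) = 0xBD
s_7 = Round(s_6, k_6) = 0xAE

0xAE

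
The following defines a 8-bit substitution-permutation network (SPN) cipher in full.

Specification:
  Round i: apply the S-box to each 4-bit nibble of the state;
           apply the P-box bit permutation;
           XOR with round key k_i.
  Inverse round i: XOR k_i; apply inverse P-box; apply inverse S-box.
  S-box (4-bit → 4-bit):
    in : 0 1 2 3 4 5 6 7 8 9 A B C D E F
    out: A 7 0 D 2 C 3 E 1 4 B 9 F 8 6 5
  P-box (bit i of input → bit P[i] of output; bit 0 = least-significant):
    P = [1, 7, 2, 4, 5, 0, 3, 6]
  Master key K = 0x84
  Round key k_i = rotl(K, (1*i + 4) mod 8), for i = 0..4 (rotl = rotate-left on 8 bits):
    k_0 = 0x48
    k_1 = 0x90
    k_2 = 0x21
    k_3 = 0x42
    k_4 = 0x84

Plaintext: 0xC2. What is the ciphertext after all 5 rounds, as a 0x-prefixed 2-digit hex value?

s_0 = plaintext = 0xC2
s_1 = Round(s_0, k_0) = 0x21
s_2 = Round(s_1, k_1) = 0x16
s_3 = Round(s_2, k_2) = 0x8A
s_4 = Round(s_3, k_3) = 0xF0
s_5 = Round(s_4, k_4) = 0x3C

0x3C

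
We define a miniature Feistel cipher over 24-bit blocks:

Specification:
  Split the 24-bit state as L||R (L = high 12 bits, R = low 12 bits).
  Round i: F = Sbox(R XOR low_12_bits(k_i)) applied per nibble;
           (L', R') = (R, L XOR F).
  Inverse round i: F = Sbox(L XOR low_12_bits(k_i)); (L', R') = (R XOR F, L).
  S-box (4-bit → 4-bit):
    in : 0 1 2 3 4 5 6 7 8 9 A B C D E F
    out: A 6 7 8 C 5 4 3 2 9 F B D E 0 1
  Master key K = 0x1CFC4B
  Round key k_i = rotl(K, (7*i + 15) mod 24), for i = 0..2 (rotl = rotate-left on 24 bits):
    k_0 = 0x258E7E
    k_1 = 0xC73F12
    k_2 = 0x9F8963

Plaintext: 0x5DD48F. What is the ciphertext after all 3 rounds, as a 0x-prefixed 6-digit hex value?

0x16686E

s_0 = plaintext = 0x5DD48F
s_1 = Round(s_0, k_0) = 0x48FACB
s_2 = Round(s_1, k_1) = 0xACB166
s_3 = Round(s_2, k_2) = 0x16686E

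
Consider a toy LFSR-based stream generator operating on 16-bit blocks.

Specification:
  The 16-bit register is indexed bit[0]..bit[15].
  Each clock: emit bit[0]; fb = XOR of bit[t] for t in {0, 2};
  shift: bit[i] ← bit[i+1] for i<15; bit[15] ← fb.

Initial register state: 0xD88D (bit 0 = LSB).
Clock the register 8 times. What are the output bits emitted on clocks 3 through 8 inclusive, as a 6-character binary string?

110001

reg_0 = 0xD88D
clock 1: out=1, reg = 0x6C46
clock 2: out=0, reg = 0xB623
clock 3: out=1, reg = 0xDB11
clock 4: out=1, reg = 0xED88
clock 5: out=0, reg = 0x76C4
clock 6: out=0, reg = 0xBB62
clock 7: out=0, reg = 0x5DB1
clock 8: out=1, reg = 0xAED8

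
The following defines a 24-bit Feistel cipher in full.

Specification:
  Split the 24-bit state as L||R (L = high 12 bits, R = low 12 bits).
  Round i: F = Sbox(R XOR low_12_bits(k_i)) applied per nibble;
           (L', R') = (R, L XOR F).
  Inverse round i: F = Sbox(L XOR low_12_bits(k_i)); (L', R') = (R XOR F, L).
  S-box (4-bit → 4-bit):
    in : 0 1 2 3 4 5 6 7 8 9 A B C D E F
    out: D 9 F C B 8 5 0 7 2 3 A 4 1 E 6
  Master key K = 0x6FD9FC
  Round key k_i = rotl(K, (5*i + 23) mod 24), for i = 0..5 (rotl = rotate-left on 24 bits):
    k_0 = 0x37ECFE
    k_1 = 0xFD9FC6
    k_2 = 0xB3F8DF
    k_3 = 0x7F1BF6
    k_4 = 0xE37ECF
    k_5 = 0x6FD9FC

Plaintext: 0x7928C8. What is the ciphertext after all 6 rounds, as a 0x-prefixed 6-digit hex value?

0xD9E3E8

s_0 = plaintext = 0x7928C8
s_1 = Round(s_0, k_0) = 0x8C8C57
s_2 = Round(s_1, k_1) = 0xC574E1
s_3 = Round(s_2, k_2) = 0x4E1899
s_4 = Round(s_3, k_3) = 0x8998B7
s_5 = Round(s_4, k_4) = 0x8B7D9E
s_6 = Round(s_5, k_5) = 0xD9E3E8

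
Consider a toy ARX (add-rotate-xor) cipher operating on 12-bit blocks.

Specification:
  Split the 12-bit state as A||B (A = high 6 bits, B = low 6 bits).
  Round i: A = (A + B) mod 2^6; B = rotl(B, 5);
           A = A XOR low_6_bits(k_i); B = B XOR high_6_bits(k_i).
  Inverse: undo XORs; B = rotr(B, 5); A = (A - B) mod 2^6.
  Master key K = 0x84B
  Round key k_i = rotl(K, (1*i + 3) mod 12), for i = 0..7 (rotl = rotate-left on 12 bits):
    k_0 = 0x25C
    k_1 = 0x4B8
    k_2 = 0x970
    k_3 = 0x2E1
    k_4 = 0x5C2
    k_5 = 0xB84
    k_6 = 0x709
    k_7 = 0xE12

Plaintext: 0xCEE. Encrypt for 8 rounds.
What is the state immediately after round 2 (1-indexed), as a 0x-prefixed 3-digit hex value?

s_0 = plaintext = 0xCEE
s_1 = Round(s_0, k_0) = 0xF5E
s_2 = Round(s_1, k_1) = 0x8DD
s_3 = Round(s_2, k_2) = 0xC0B
s_4 = Round(s_3, k_3) = 0x6AE
s_5 = Round(s_4, k_4) = 0x280
s_6 = Round(s_5, k_5) = 0x3AE
s_7 = Round(s_6, k_6) = 0xD4B
s_8 = Round(s_7, k_7) = 0x49D

0x8DD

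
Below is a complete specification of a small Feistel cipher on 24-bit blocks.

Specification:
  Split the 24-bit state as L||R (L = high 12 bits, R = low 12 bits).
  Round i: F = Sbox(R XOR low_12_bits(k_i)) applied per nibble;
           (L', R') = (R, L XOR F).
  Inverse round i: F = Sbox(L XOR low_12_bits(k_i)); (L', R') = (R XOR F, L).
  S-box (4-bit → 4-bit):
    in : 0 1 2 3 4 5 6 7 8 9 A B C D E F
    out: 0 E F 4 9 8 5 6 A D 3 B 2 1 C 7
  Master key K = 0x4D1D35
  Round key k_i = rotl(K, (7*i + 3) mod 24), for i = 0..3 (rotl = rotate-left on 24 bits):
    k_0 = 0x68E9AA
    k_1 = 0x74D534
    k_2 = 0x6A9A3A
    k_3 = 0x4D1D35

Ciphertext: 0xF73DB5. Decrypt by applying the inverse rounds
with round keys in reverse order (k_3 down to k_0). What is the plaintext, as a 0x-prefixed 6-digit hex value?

s_0 = ciphertext = 0xF73DB5
s_1 = InvRound(s_0, k_3) = 0x220F73
s_2 = InvRound(s_1, k_2) = 0x590220
s_3 = InvRound(s_2, k_1) = 0x219590
s_4 = InvRound(s_3, k_0) = 0xE24219

0xE24219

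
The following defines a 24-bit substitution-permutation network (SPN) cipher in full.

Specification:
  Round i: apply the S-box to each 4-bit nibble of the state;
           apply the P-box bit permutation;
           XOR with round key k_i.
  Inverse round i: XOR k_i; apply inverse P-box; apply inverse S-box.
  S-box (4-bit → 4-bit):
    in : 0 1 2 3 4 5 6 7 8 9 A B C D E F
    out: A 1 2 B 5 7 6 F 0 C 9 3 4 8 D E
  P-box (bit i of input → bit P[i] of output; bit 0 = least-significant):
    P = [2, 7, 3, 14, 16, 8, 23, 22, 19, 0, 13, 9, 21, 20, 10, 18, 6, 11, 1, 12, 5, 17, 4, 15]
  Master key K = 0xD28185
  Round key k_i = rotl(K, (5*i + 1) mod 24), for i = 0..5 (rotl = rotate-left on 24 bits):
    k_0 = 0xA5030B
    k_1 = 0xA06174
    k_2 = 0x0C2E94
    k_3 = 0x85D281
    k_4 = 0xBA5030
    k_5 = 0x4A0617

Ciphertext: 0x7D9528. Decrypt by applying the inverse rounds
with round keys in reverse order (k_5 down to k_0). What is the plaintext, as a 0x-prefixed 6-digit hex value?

s_0 = ciphertext = 0x7D9528
s_1 = InvRound(s_0, k_5) = 0x7930B4
s_2 = InvRound(s_1, k_4) = 0x288CE3
s_3 = InvRound(s_2, k_3) = 0x17EA4D
s_4 = InvRound(s_3, k_2) = 0xF16B1F
s_5 = InvRound(s_4, k_1) = 0x1520AC
s_6 = InvRound(s_5, k_0) = 0x1CBF6B

0x1CBF6B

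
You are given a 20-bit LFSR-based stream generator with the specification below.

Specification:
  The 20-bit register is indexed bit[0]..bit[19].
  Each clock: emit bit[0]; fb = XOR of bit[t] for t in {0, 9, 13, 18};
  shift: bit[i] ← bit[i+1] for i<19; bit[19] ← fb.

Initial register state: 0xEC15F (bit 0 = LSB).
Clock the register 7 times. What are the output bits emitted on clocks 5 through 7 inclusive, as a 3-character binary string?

101

reg_0 = 0xEC15F
clock 1: out=1, reg = 0x760AF
clock 2: out=1, reg = 0xBB057
clock 3: out=1, reg = 0x5D82B
clock 4: out=1, reg = 0x2EC15
clock 5: out=1, reg = 0x1760A
clock 6: out=0, reg = 0x0BB05
clock 7: out=1, reg = 0x85D82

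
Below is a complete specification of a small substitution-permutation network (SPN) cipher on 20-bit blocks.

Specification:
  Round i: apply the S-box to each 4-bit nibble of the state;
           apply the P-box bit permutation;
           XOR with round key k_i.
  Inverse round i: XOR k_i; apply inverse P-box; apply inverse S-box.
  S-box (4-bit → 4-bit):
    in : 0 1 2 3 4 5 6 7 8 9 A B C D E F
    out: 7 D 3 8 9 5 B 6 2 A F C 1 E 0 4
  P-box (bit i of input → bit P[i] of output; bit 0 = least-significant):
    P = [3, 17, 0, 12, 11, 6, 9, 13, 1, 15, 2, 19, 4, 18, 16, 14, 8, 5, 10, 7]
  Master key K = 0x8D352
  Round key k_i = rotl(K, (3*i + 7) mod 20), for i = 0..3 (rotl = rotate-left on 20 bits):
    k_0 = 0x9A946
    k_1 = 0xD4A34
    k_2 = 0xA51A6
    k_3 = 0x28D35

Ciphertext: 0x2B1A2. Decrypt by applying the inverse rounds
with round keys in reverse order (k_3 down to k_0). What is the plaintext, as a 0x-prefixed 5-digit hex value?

s_0 = ciphertext = 0x2B1A2
s_1 = InvRound(s_0, k_3) = 0xBC54B
s_2 = InvRound(s_1, k_2) = 0xDF781
s_3 = InvRound(s_2, k_1) = 0xAC74B
s_4 = InvRound(s_3, k_0) = 0xFBF10

0xFBF10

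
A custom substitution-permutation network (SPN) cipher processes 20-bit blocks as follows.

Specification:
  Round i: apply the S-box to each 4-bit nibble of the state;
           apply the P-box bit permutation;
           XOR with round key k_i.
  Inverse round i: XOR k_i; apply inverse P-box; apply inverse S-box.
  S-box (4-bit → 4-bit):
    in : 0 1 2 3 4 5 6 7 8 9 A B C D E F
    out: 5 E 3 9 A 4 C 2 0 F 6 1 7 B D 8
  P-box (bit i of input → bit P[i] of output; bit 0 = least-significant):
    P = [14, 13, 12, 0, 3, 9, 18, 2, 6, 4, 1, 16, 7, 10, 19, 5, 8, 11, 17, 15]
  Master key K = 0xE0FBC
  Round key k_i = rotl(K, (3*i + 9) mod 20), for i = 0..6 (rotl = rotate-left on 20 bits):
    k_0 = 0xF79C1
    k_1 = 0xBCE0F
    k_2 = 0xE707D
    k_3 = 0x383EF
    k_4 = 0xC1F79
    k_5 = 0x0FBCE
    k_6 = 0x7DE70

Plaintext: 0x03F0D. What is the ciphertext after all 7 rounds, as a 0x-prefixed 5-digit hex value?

0x6CBF3

s_0 = plaintext = 0x03F0D
s_1 = Round(s_0, k_0) = 0x81868
s_2 = Round(s_1, k_1) = 0x7CA2B
s_3 = Round(s_2, k_2) = 0x63EE7
s_4 = Round(s_3, k_3) = 0x42301
s_5 = Round(s_4, k_4) = 0x9A3B0
s_6 = Round(s_5, k_5) = 0xB2686
s_7 = Round(s_6, k_6) = 0x6CBF3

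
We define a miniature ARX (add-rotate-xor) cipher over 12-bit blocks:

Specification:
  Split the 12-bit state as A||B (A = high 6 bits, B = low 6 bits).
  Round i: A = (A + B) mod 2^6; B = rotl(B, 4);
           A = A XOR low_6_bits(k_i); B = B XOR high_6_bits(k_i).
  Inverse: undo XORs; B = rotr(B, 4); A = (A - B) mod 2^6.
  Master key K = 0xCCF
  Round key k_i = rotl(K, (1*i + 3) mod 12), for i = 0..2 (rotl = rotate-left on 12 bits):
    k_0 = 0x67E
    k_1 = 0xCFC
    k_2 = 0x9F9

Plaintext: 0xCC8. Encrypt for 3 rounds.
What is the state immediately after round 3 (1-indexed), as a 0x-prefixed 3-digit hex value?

s_0 = plaintext = 0xCC8
s_1 = Round(s_0, k_0) = 0x15B
s_2 = Round(s_1, k_1) = 0x705
s_3 = Round(s_2, k_2) = 0x636

0x636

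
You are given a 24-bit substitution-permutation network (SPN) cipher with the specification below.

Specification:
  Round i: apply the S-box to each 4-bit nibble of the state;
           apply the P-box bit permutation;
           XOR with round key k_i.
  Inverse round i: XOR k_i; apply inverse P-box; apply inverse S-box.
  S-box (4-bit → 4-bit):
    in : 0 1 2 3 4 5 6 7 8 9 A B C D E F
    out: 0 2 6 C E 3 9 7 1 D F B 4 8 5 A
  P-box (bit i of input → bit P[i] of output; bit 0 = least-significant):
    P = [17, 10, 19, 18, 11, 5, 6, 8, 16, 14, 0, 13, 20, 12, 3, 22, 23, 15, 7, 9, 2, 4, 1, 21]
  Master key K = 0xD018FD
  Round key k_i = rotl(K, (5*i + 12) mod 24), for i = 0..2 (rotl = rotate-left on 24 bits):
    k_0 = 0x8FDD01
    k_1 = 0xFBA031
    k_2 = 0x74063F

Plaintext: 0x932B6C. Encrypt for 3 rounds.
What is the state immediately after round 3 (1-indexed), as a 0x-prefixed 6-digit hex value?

0xA102D6

s_0 = plaintext = 0x932B6C
s_1 = Round(s_0, k_0) = 0xA6A68F
s_2 = Round(s_1, k_1) = 0x0E9E2F
s_3 = Round(s_2, k_2) = 0xA102D6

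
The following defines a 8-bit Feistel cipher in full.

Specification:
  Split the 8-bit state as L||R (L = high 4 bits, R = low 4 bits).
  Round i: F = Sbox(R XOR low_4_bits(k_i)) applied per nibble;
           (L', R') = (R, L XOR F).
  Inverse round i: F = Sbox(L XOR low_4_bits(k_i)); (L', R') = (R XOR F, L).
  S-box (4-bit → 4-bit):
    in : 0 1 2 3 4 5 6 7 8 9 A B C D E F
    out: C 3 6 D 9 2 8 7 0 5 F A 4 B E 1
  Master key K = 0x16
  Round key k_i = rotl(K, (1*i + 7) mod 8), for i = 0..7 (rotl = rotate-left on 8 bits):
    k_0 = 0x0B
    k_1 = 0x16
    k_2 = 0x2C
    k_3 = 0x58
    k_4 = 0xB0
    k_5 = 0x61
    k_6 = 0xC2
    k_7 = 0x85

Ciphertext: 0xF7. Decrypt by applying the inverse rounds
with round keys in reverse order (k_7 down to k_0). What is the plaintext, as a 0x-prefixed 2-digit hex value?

s_0 = ciphertext = 0xF7
s_1 = InvRound(s_0, k_7) = 0x8F
s_2 = InvRound(s_1, k_6) = 0x08
s_3 = InvRound(s_2, k_5) = 0xB0
s_4 = InvRound(s_3, k_4) = 0xAB
s_5 = InvRound(s_4, k_3) = 0xDA
s_6 = InvRound(s_5, k_2) = 0x9D
s_7 = InvRound(s_6, k_1) = 0xC9
s_8 = InvRound(s_7, k_0) = 0xEC

0xEC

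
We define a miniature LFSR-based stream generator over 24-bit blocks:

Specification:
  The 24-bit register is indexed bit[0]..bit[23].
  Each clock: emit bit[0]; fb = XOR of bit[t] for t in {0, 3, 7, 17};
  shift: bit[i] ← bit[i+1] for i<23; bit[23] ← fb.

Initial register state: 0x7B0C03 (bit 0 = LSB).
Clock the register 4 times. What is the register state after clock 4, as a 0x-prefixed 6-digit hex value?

reg_0 = 0x7B0C03
clock 1: out=1, reg = 0x3D8601
clock 2: out=1, reg = 0x9EC300
clock 3: out=0, reg = 0xCF6180
clock 4: out=0, reg = 0x67B0C0

0x67B0C0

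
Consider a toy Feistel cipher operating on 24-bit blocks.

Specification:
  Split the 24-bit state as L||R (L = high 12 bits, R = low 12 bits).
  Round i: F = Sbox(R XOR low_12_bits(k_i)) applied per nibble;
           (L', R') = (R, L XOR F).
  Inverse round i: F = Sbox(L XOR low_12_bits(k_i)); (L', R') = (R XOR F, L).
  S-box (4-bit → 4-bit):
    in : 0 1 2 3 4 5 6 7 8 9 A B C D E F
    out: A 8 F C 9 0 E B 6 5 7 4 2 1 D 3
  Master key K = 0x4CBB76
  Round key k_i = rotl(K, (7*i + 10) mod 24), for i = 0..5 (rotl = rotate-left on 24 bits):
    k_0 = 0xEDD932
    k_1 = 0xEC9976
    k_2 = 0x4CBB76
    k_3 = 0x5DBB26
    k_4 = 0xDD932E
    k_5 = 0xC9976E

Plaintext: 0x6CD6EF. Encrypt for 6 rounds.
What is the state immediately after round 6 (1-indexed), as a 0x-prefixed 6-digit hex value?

s_0 = plaintext = 0x6CD6EF
s_1 = Round(s_0, k_0) = 0x6EF5DC
s_2 = Round(s_1, k_1) = 0x5DC498
s_3 = Round(s_2, k_2) = 0x498601
s_4 = Round(s_3, k_3) = 0x601563
s_5 = Round(s_4, k_4) = 0x563890
s_6 = Round(s_5, k_5) = 0x89065E

0x89065E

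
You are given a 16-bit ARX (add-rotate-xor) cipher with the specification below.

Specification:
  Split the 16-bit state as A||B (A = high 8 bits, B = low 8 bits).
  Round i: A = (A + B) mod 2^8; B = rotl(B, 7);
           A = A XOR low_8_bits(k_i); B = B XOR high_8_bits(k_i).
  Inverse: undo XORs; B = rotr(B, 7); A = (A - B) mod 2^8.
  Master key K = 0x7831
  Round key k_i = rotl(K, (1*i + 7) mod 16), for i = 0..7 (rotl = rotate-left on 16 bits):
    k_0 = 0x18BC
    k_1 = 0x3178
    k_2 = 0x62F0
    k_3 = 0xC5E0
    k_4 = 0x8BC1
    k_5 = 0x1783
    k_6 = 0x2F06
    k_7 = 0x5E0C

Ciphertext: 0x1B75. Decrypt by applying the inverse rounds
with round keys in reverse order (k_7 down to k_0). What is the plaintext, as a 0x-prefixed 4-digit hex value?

0x47B3

s_0 = ciphertext = 0x1B75
s_1 = InvRound(s_0, k_7) = 0xC156
s_2 = InvRound(s_1, k_6) = 0xD5F2
s_3 = InvRound(s_2, k_5) = 0x8BCB
s_4 = InvRound(s_3, k_4) = 0xCA80
s_5 = InvRound(s_4, k_3) = 0xA08A
s_6 = InvRound(s_5, k_2) = 0x7FD1
s_7 = InvRound(s_6, k_1) = 0x46C1
s_8 = InvRound(s_7, k_0) = 0x47B3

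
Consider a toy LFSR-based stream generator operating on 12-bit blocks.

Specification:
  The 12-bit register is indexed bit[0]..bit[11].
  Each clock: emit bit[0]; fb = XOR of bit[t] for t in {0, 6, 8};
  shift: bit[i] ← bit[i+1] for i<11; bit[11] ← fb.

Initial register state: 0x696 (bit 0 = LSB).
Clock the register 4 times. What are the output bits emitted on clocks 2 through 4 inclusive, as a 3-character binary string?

reg_0 = 0x696
clock 1: out=0, reg = 0x34B
clock 2: out=1, reg = 0x9A5
clock 3: out=1, reg = 0x4D2
clock 4: out=0, reg = 0xA69

110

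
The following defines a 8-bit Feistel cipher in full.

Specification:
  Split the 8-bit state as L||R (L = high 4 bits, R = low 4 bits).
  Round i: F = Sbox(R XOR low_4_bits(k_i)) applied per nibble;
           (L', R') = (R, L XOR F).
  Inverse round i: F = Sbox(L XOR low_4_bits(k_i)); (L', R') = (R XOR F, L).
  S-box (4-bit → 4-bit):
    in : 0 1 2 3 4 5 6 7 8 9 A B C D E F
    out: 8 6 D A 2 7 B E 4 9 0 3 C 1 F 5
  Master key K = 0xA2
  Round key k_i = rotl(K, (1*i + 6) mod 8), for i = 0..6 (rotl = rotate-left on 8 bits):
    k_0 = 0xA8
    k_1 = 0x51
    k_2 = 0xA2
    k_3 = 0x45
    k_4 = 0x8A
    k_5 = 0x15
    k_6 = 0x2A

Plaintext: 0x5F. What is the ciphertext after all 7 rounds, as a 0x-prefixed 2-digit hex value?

s_0 = plaintext = 0x5F
s_1 = Round(s_0, k_0) = 0xFB
s_2 = Round(s_1, k_1) = 0xBF
s_3 = Round(s_2, k_2) = 0xFA
s_4 = Round(s_3, k_3) = 0xAA
s_5 = Round(s_4, k_4) = 0xA2
s_6 = Round(s_5, k_5) = 0x24
s_7 = Round(s_6, k_6) = 0x4D

0x4D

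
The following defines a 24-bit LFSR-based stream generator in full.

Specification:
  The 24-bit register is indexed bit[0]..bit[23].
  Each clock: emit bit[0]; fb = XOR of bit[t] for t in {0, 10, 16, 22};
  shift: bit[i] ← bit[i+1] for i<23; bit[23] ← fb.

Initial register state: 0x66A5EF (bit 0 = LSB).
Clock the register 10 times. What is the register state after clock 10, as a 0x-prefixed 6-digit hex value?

reg_0 = 0x66A5EF
clock 1: out=1, reg = 0xB352F7
clock 2: out=1, reg = 0x59A97B
clock 3: out=1, reg = 0xACD4BD
clock 4: out=1, reg = 0x566A5E
clock 5: out=0, reg = 0xAB352F
clock 6: out=1, reg = 0xD59A97
clock 7: out=1, reg = 0xEACD4B
clock 8: out=1, reg = 0xF566A5
clock 9: out=1, reg = 0x7AB352
clock 10: out=0, reg = 0xBD59A9

0xBD59A9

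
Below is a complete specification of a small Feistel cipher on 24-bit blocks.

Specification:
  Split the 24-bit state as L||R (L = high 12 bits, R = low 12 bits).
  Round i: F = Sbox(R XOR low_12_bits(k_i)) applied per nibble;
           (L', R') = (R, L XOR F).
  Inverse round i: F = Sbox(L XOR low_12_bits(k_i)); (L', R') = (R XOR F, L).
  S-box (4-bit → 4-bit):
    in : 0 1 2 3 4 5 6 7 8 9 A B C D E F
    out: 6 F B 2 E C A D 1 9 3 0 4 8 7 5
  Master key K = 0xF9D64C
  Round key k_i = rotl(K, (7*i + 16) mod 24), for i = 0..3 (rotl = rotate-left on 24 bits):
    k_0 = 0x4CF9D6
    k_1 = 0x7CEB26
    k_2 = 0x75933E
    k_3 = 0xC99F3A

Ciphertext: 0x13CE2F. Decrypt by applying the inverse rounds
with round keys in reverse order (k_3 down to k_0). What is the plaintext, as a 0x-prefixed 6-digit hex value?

0xB6A006

s_0 = ciphertext = 0x13CE2F
s_1 = InvRound(s_0, k_3) = 0x94513C
s_2 = InvRound(s_1, k_2) = 0x2EC945
s_3 = InvRound(s_2, k_1) = 0x0062EC
s_4 = InvRound(s_3, k_0) = 0xB6A006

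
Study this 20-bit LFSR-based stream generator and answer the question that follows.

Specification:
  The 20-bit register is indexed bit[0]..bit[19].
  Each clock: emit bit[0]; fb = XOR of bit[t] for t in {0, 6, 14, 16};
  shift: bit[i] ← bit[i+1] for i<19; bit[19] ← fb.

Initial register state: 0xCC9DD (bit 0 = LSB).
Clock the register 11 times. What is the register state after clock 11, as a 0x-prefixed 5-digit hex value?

reg_0 = 0xCC9DD
clock 1: out=1, reg = 0xE64EE
clock 2: out=0, reg = 0x73277
clock 3: out=1, reg = 0xB993B
clock 4: out=1, reg = 0x5CC9D
clock 5: out=1, reg = 0xAE64E
clock 6: out=0, reg = 0x57327
clock 7: out=1, reg = 0xAB993
clock 8: out=1, reg = 0xD5CC9
clock 9: out=1, reg = 0x6AE64
clock 10: out=0, reg = 0xB5732
clock 11: out=0, reg = 0x5AB99

0x5AB99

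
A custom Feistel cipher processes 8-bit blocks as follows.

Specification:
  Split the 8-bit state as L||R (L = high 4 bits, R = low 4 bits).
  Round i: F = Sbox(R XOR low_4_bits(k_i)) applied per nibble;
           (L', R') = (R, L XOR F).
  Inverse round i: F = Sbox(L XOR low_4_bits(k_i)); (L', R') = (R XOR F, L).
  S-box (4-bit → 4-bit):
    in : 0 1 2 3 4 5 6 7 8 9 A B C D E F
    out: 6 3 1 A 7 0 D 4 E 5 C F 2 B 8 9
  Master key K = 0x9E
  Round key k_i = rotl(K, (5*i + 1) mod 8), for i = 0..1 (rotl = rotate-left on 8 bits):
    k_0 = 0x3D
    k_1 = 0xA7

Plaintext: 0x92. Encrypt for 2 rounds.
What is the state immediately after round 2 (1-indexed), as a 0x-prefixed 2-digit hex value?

0x06

s_0 = plaintext = 0x92
s_1 = Round(s_0, k_0) = 0x20
s_2 = Round(s_1, k_1) = 0x06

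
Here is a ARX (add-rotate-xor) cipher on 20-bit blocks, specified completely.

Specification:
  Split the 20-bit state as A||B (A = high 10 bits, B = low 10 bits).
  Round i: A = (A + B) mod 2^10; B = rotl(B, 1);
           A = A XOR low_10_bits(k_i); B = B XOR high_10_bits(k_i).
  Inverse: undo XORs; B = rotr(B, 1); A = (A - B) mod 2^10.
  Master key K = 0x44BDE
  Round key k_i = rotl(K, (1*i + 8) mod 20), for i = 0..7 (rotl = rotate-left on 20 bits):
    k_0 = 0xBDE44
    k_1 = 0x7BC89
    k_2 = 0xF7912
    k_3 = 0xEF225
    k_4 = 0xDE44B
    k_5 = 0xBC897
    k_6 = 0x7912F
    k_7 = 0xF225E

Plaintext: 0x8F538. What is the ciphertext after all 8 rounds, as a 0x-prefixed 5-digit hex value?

s_0 = plaintext = 0x8F538
s_1 = Round(s_0, k_0) = 0x4C487
s_2 = Round(s_1, k_1) = 0x4C4E1
s_3 = Round(s_2, k_2) = 0xC021C
s_4 = Round(s_3, k_3) = 0xCE785
s_5 = Round(s_4, k_4) = 0xBD472
s_6 = Round(s_5, k_5) = 0xFC216
s_7 = Round(s_6, k_6) = 0xCA5C9
s_8 = Round(s_7, k_7) = 0xAB05A

0xAB05A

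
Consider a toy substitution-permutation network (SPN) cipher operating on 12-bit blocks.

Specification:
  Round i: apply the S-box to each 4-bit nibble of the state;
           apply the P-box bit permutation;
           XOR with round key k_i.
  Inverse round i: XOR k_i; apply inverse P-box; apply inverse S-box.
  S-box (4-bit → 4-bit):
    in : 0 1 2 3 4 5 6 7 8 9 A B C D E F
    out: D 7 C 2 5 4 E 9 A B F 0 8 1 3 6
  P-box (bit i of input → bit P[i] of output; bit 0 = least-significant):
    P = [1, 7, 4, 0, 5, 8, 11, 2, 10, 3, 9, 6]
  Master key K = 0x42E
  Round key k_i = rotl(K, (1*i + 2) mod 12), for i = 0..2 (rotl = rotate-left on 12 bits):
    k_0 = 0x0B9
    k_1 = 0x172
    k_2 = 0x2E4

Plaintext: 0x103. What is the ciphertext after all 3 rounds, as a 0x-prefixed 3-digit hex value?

s_0 = plaintext = 0x103
s_1 = Round(s_0, k_0) = 0xE15
s_2 = Round(s_1, k_1) = 0xC4A
s_3 = Round(s_2, k_2) = 0xA17

0xA17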